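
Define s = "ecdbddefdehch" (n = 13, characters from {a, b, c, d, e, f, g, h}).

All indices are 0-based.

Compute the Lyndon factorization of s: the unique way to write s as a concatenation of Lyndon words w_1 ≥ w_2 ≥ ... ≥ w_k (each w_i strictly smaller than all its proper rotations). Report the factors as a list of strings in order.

emit factor 1: 'e' (i=0, period=1)
emit factor 2: 'cd' (i=1, period=2)
emit factor 3: 'bddefdehch' (i=3, period=10)

["e", "cd", "bddefdehch"]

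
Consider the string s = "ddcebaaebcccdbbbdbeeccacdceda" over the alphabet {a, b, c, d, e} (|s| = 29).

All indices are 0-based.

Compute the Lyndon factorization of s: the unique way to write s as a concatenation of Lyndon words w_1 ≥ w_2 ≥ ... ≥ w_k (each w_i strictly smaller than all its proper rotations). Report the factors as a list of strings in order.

["d", "d", "ce", "b", "aaebcccdbbbdbeeccacdced", "a"]

emit factor 1: 'd' (i=0, period=1)
emit factor 2: 'd' (i=1, period=1)
emit factor 3: 'ce' (i=2, period=2)
emit factor 4: 'b' (i=4, period=1)
emit factor 5: 'aaebcccdbbbdbeeccacdced' (i=5, period=23)
emit factor 6: 'a' (i=28, period=1)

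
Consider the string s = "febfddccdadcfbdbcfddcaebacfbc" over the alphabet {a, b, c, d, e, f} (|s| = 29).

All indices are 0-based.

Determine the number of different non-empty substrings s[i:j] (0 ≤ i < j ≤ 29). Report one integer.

rank→(start, suffix):
  0 → (24, 'acfbc')
  1 → (9, 'adcfbdbcfddcaebacfbc')
  2 → (21, 'aebacfbc')
  3 → (23, 'bacfbc')
  4 → (27, 'bc')
  5 → (15, 'bcfddcaebacfbc')
  6 → (13, 'bdbcfddcaebacfbc')
  7 → (2, 'bfddccdadcfbdbcfddcaebacfbc')
  8 → (28, 'c')
  9 → (20, 'caebacfbc')
  10 → (6, 'ccdadcfbdbcfddcaebacfbc')
  11 → (7, 'cdadcfbdbcfddcaebacfbc')
  12 → (25, 'cfbc')
  13 → (11, 'cfbdbcfddcaebacfbc')
  14 → (16, 'cfddcaebacfbc')
  15 → (8, 'dadcfbdbcfddcaebacfbc')
  16 → (14, 'dbcfddcaebacfbc')
  17 → (19, 'dcaebacfbc')
  18 → (5, 'dccdadcfbdbcfddcaebacfbc')
  19 → (10, 'dcfbdbcfddcaebacfbc')
  20 → (18, 'ddcaebacfbc')
  21 → (4, 'ddccdadcfbdbcfddcaebacfbc')
  22 → (22, 'ebacfbc')
  23 → (1, 'ebfddccdadcfbdbcfddcaebacfbc')
  24 → (26, 'fbc')
  25 → (12, 'fbdbcfddcaebacfbc')
  26 → (17, 'fddcaebacfbc')
  27 → (3, 'fddccdadcfbdbcfddcaebacfbc')
  28 → (0, 'febfddccdadcfbdbcfddcaebacfbc')

SA = [24, 9, 21, 23, 27, 15, 13, 2, 28, 20, 6, 7, 25, 11, 16, 8, 14, 19, 5, 10, 18, 4, 22, 1, 26, 12, 17, 3, 0]
i: (SA[i-1],SA[i]) lcp shared
  1: (24,9) 1 'a'
  2: (9,21) 1 'a'
  3: (21,23) 0 ''
  4: (23,27) 1 'b'
  5: (27,15) 2 'bc'
  6: (15,13) 1 'b'
  7: (13,2) 1 'b'
  8: (2,28) 0 ''
  9: (28,20) 1 'c'
  10: (20,6) 1 'c'
  11: (6,7) 1 'c'
  12: (7,25) 1 'c'
  13: (25,11) 3 'cfb'
  14: (11,16) 2 'cf'
  15: (16,8) 0 ''
  16: (8,14) 1 'd'
  17: (14,19) 1 'd'
  18: (19,5) 2 'dc'
  19: (5,10) 2 'dc'
  20: (10,18) 1 'd'
  21: (18,4) 3 'ddc'
  22: (4,22) 0 ''
  23: (22,1) 2 'eb'
  24: (1,26) 0 ''
  25: (26,12) 2 'fb'
  26: (12,17) 1 'f'
  27: (17,3) 4 'fddc'
  28: (3,0) 1 'f'

n(n+1)/2 = 29·30/2 = 435
Σ LCP = 0 + 1 + 1 + 0 + 1 + 2 + 1 + 1 + 0 + 1 + 1 + 1 + 1 + 3 + 2 + 0 + 1 + 1 + 2 + 2 + 1 + 3 + 0 + 2 + 0 + 2 + 1 + 4 + 1 = 36
distinct = 435 − 36 = 399

399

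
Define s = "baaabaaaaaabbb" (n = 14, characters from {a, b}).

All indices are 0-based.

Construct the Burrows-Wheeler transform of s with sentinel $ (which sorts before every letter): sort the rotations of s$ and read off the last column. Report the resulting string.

bbaabaaaaaba$ba

rank  rotation         last
    0  $baaabaaaaaabbb  b
    1  aaaaaabbb$baaab  b
    2  aaaaabbb$baaaba  a
    3  aaaabbb$baaabaa  a
    4  aaabaaaaaabbb$b  b
    5  aaabbb$baaabaaa  a
    6  aabaaaaaabbb$ba  a
    7  aabbb$baaabaaaa  a
    8  abaaaaaabbb$baa  a
    9  abbb$baaabaaaaa  a
   10  b$baaabaaaaaabb  b
   11  baaaaaabbb$baaa  a
   12  baaabaaaaaabbb$  $
   13  bb$baaabaaaaaab  b
   14  bbb$baaabaaaaaa  a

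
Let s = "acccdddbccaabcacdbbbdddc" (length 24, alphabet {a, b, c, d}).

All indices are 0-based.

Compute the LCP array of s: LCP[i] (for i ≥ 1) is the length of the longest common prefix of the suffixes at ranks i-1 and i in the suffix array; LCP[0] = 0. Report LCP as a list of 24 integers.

[0, 1, 1, 2, 0, 2, 1, 2, 1, 0, 1, 2, 1, 2, 2, 1, 2, 0, 2, 1, 1, 2, 2, 3]

sorted suffixes:
  #0 SA[0]=10  'aabcacdbbbdddc'
  #1 SA[1]=11  'abcacdbbbdddc'
  #2 SA[2]=0  'acccdddbccaabcacdbbbdddc'
  #3 SA[3]=14  'acdbbbdddc'
  #4 SA[4]=17  'bbbdddc'
  #5 SA[5]=18  'bbdddc'
  #6 SA[6]=12  'bcacdbbbdddc'
  #7 SA[7]=7  'bccaabcacdbbbdddc'
  #8 SA[8]=19  'bdddc'
  #9 SA[9]=23  'c'
  #10 SA[10]=9  'caabcacdbbbdddc'
  #11 SA[11]=13  'cacdbbbdddc'
  #12 SA[12]=8  'ccaabcacdbbbdddc'
  #13 SA[13]=1  'cccdddbccaabcacdbbbdddc'
  #14 SA[14]=2  'ccdddbccaabcacdbbbdddc'
  #15 SA[15]=15  'cdbbbdddc'
  #16 SA[16]=3  'cdddbccaabcacdbbbdddc'
  #17 SA[17]=16  'dbbbdddc'
  #18 SA[18]=6  'dbccaabcacdbbbdddc'
  #19 SA[19]=22  'dc'
  #20 SA[20]=5  'ddbccaabcacdbbbdddc'
  #21 SA[21]=21  'ddc'
  #22 SA[22]=4  'dddbccaabcacdbbbdddc'
  #23 SA[23]=20  'dddc'

SA = [10, 11, 0, 14, 17, 18, 12, 7, 19, 23, 9, 13, 8, 1, 2, 15, 3, 16, 6, 22, 5, 21, 4, 20]
rank  pair      lcp
   1  s[10:],s[11:]  1  'a'
   2  s[11:],s[0:]  1  'a'
   3  s[0:],s[14:]  2  'ac'
   4  s[14:],s[17:]  0  ''
   5  s[17:],s[18:]  2  'bb'
   6  s[18:],s[12:]  1  'b'
   7  s[12:],s[7:]  2  'bc'
   8  s[7:],s[19:]  1  'b'
   9  s[19:],s[23:]  0  ''
  10  s[23:],s[9:]  1  'c'
  11  s[9:],s[13:]  2  'ca'
  12  s[13:],s[8:]  1  'c'
  13  s[8:],s[1:]  2  'cc'
  14  s[1:],s[2:]  2  'cc'
  15  s[2:],s[15:]  1  'c'
  16  s[15:],s[3:]  2  'cd'
  17  s[3:],s[16:]  0  ''
  18  s[16:],s[6:]  2  'db'
  19  s[6:],s[22:]  1  'd'
  20  s[22:],s[5:]  1  'd'
  21  s[5:],s[21:]  2  'dd'
  22  s[21:],s[4:]  2  'dd'
  23  s[4:],s[20:]  3  'ddd'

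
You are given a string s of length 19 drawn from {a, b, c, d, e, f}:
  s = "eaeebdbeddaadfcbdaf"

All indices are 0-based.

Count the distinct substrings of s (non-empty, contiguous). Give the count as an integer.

sorted suffixes:
  #0 SA[0]=10  'aadfcbdaf'
  #1 SA[1]=11  'adfcbdaf'
  #2 SA[2]=1  'aeebdbeddaadfcbdaf'
  #3 SA[3]=17  'af'
  #4 SA[4]=15  'bdaf'
  #5 SA[5]=4  'bdbeddaadfcbdaf'
  #6 SA[6]=6  'beddaadfcbdaf'
  #7 SA[7]=14  'cbdaf'
  #8 SA[8]=9  'daadfcbdaf'
  #9 SA[9]=16  'daf'
  #10 SA[10]=5  'dbeddaadfcbdaf'
  #11 SA[11]=8  'ddaadfcbdaf'
  #12 SA[12]=12  'dfcbdaf'
  #13 SA[13]=0  'eaeebdbeddaadfcbdaf'
  #14 SA[14]=3  'ebdbeddaadfcbdaf'
  #15 SA[15]=7  'eddaadfcbdaf'
  #16 SA[16]=2  'eebdbeddaadfcbdaf'
  #17 SA[17]=18  'f'
  #18 SA[18]=13  'fcbdaf'

SA = [10, 11, 1, 17, 15, 4, 6, 14, 9, 16, 5, 8, 12, 0, 3, 7, 2, 18, 13]
i: (SA[i-1],SA[i]) lcp shared
  1: (10,11) 1 'a'
  2: (11,1) 1 'a'
  3: (1,17) 1 'a'
  4: (17,15) 0 ''
  5: (15,4) 2 'bd'
  6: (4,6) 1 'b'
  7: (6,14) 0 ''
  8: (14,9) 0 ''
  9: (9,16) 2 'da'
  10: (16,5) 1 'd'
  11: (5,8) 1 'd'
  12: (8,12) 1 'd'
  13: (12,0) 0 ''
  14: (0,3) 1 'e'
  15: (3,7) 1 'e'
  16: (7,2) 1 'e'
  17: (2,18) 0 ''
  18: (18,13) 1 'f'

n(n+1)/2 = 19·20/2 = 190
Σ LCP = 0 + 1 + 1 + 1 + 0 + 2 + 1 + 0 + 0 + 2 + 1 + 1 + 1 + 0 + 1 + 1 + 1 + 0 + 1 = 15
distinct = 190 − 15 = 175

175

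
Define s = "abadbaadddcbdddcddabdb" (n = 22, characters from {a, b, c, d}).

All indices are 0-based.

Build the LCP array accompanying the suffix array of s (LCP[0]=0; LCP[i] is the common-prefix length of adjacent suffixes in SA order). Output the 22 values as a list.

[0, 1, 2, 1, 2, 0, 1, 2, 1, 2, 0, 1, 0, 1, 2, 1, 2, 1, 2, 3, 2, 4]

rank→(start, suffix):
  0 → (5, 'aadddcbdddcddabdb')
  1 → (0, 'abadbaadddcbdddcddabdb')
  2 → (18, 'abdb')
  3 → (2, 'adbaadddcbdddcddabdb')
  4 → (6, 'adddcbdddcddabdb')
  5 → (21, 'b')
  6 → (4, 'baadddcbdddcddabdb')
  7 → (1, 'badbaadddcbdddcddabdb')
  8 → (19, 'bdb')
  9 → (11, 'bdddcddabdb')
  10 → (10, 'cbdddcddabdb')
  11 → (15, 'cddabdb')
  12 → (17, 'dabdb')
  13 → (20, 'db')
  14 → (3, 'dbaadddcbdddcddabdb')
  15 → (9, 'dcbdddcddabdb')
  16 → (14, 'dcddabdb')
  17 → (16, 'ddabdb')
  18 → (8, 'ddcbdddcddabdb')
  19 → (13, 'ddcddabdb')
  20 → (7, 'dddcbdddcddabdb')
  21 → (12, 'dddcddabdb')

SA = [5, 0, 18, 2, 6, 21, 4, 1, 19, 11, 10, 15, 17, 20, 3, 9, 14, 16, 8, 13, 7, 12]
rank  pair      lcp
   1  s[5:],s[0:]  1  'a'
   2  s[0:],s[18:]  2  'ab'
   3  s[18:],s[2:]  1  'a'
   4  s[2:],s[6:]  2  'ad'
   5  s[6:],s[21:]  0  ''
   6  s[21:],s[4:]  1  'b'
   7  s[4:],s[1:]  2  'ba'
   8  s[1:],s[19:]  1  'b'
   9  s[19:],s[11:]  2  'bd'
  10  s[11:],s[10:]  0  ''
  11  s[10:],s[15:]  1  'c'
  12  s[15:],s[17:]  0  ''
  13  s[17:],s[20:]  1  'd'
  14  s[20:],s[3:]  2  'db'
  15  s[3:],s[9:]  1  'd'
  16  s[9:],s[14:]  2  'dc'
  17  s[14:],s[16:]  1  'd'
  18  s[16:],s[8:]  2  'dd'
  19  s[8:],s[13:]  3  'ddc'
  20  s[13:],s[7:]  2  'dd'
  21  s[7:],s[12:]  4  'dddc'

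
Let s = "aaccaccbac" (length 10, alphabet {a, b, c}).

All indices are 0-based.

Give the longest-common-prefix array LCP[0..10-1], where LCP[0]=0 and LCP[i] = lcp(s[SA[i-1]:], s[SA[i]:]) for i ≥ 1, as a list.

sorted suffixes:
  #0 SA[0]=0  'aaccaccbac'
  #1 SA[1]=8  'ac'
  #2 SA[2]=1  'accaccbac'
  #3 SA[3]=4  'accbac'
  #4 SA[4]=7  'bac'
  #5 SA[5]=9  'c'
  #6 SA[6]=3  'caccbac'
  #7 SA[7]=6  'cbac'
  #8 SA[8]=2  'ccaccbac'
  #9 SA[9]=5  'ccbac'

SA = [0, 8, 1, 4, 7, 9, 3, 6, 2, 5]
i: (SA[i-1],SA[i]) lcp shared
  1: (0,8) 1 'a'
  2: (8,1) 2 'ac'
  3: (1,4) 3 'acc'
  4: (4,7) 0 ''
  5: (7,9) 0 ''
  6: (9,3) 1 'c'
  7: (3,6) 1 'c'
  8: (6,2) 1 'c'
  9: (2,5) 2 'cc'

[0, 1, 2, 3, 0, 0, 1, 1, 1, 2]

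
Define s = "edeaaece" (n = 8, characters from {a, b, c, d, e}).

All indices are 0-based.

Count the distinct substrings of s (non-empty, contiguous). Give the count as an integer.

rank→(start, suffix):
  0 → (3, 'aaece')
  1 → (4, 'aece')
  2 → (6, 'ce')
  3 → (1, 'deaaece')
  4 → (7, 'e')
  5 → (2, 'eaaece')
  6 → (5, 'ece')
  7 → (0, 'edeaaece')

SA = [3, 4, 6, 1, 7, 2, 5, 0]
rank  pair      lcp
   1  s[3:],s[4:]  1  'a'
   2  s[4:],s[6:]  0  ''
   3  s[6:],s[1:]  0  ''
   4  s[1:],s[7:]  0  ''
   5  s[7:],s[2:]  1  'e'
   6  s[2:],s[5:]  1  'e'
   7  s[5:],s[0:]  1  'e'

n(n+1)/2 = 8·9/2 = 36
Σ LCP = 0 + 1 + 0 + 0 + 0 + 1 + 1 + 1 = 4
distinct = 36 − 4 = 32

32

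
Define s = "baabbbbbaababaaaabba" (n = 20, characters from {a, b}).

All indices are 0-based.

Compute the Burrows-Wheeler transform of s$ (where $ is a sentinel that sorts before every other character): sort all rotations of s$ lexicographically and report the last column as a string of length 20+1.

abbababbaaabab$aabbba

rank  rotation               last
    0  $baabbbbbaababaaaabba  a
    1  a$baabbbbbaababaaaabb  b
    2  aaaabba$baabbbbbaabab  b
    3  aaabba$baabbbbbaababa  a
    4  aababaaaabba$baabbbbb  b
    5  aabba$baabbbbbaababaa  a
    6  aabbbbbaababaaaabba$b  b
    7  abaaaabba$baabbbbbaab  b
    8  ababaaaabba$baabbbbba  a
    9  abba$baabbbbbaababaaa  a
   10  abbbbbaababaaaabba$ba  a
   11  ba$baabbbbbaababaaaab  b
   12  baaaabba$baabbbbbaaba  a
   13  baababaaaabba$baabbbb  b
   14  baabbbbbaababaaaabba$  $
   15  babaaaabba$baabbbbbaa  a
   16  bba$baabbbbbaababaaaa  a
   17  bbaababaaaabba$baabbb  b
   18  bbbaababaaaabba$baabb  b
   19  bbbbaababaaaabba$baab  b
   20  bbbbbaababaaaabba$baa  a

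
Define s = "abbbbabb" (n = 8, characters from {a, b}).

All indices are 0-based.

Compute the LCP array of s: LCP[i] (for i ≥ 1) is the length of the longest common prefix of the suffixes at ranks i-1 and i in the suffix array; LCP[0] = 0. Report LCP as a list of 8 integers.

[0, 3, 0, 1, 1, 2, 2, 3]

rank | idx | suffix
   0 |   5 | abb
   1 |   0 | abbbbabb
   2 |   7 | b
   3 |   4 | babb
   4 |   6 | bb
   5 |   3 | bbabb
   6 |   2 | bbbabb
   7 |   1 | bbbbabb

SA = [5, 0, 7, 4, 6, 3, 2, 1]
rank  pair      lcp
   1  s[5:],s[0:]  3  'abb'
   2  s[0:],s[7:]  0  ''
   3  s[7:],s[4:]  1  'b'
   4  s[4:],s[6:]  1  'b'
   5  s[6:],s[3:]  2  'bb'
   6  s[3:],s[2:]  2  'bb'
   7  s[2:],s[1:]  3  'bbb'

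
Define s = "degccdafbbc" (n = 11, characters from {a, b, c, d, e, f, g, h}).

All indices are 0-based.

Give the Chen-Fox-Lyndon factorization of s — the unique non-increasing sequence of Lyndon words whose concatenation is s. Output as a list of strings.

emit factor 1: 'deg' (i=0, period=3)
emit factor 2: 'ccd' (i=3, period=3)
emit factor 3: 'afbbc' (i=6, period=5)

["deg", "ccd", "afbbc"]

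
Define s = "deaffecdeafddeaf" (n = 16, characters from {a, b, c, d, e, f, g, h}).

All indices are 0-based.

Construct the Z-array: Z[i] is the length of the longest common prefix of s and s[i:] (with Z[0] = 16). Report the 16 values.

Z[0]=16
i=1: fresh scan; Z[1]=0
i=2: fresh scan; Z[2]=0
i=3: fresh scan; Z[3]=0
i=4: fresh scan; Z[4]=0
i=5: fresh scan; Z[5]=0
i=6: fresh scan; Z[6]=0
i=7: fresh scan; Z[7]=4 scan→box=[7,11)
i=8: min(r-i=3, Z[1]=0)=0; Z[8]=0
i=9: min(r-i=2, Z[2]=0)=0; Z[9]=0
i=10: min(r-i=1, Z[3]=0)=0; Z[10]=0
i=11: fresh scan; Z[11]=1 scan→box=[11,12)
i=12: fresh scan; Z[12]=4 scan→box=[12,16)
i=13: min(r-i=3, Z[1]=0)=0; Z[13]=0
i=14: min(r-i=2, Z[2]=0)=0; Z[14]=0
i=15: min(r-i=1, Z[3]=0)=0; Z[15]=0

[16, 0, 0, 0, 0, 0, 0, 4, 0, 0, 0, 1, 4, 0, 0, 0]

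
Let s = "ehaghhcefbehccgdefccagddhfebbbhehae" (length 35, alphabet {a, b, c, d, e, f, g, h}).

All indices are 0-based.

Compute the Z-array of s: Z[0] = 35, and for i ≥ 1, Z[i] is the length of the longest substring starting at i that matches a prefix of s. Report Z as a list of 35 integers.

[35, 0, 0, 0, 0, 0, 0, 1, 0, 0, 2, 0, 0, 0, 0, 0, 1, 0, 0, 0, 0, 0, 0, 0, 0, 0, 1, 0, 0, 0, 0, 3, 0, 0, 1]

Z[0]=35
i=1: outside box; Z[1]=0
i=2: outside box; Z[2]=0
i=3: outside box; Z[3]=0
i=4: outside box; Z[4]=0
i=5: outside box; Z[5]=0
i=6: outside box; Z[6]=0
i=7: outside box; Z[7]=1 scan→box=[7,8)
i=8: outside box; Z[8]=0
i=9: outside box; Z[9]=0
i=10: outside box; Z[10]=2 scan→box=[10,12)
i=11: min(r-i=1, Z[1]=0)=0; Z[11]=0
i=12: outside box; Z[12]=0
i=13: outside box; Z[13]=0
i=14: outside box; Z[14]=0
i=15: outside box; Z[15]=0
i=16: outside box; Z[16]=1 scan→box=[16,17)
i=17: outside box; Z[17]=0
i=18: outside box; Z[18]=0
i=19: outside box; Z[19]=0
i=20: outside box; Z[20]=0
i=21: outside box; Z[21]=0
i=22: outside box; Z[22]=0
i=23: outside box; Z[23]=0
i=24: outside box; Z[24]=0
i=25: outside box; Z[25]=0
i=26: outside box; Z[26]=1 scan→box=[26,27)
i=27: outside box; Z[27]=0
i=28: outside box; Z[28]=0
i=29: outside box; Z[29]=0
i=30: outside box; Z[30]=0
i=31: outside box; Z[31]=3 scan→box=[31,34)
i=32: min(r-i=2, Z[1]=0)=0; Z[32]=0
i=33: min(r-i=1, Z[2]=0)=0; Z[33]=0
i=34: outside box; Z[34]=1 scan→box=[34,35)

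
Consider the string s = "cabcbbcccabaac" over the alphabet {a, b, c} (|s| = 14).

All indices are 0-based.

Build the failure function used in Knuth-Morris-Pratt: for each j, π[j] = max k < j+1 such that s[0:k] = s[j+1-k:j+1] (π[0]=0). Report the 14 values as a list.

π[0] = 0
j=1 s[j]='a': π[1]=0 (border '')
j=2 s[j]='b': π[2]=0 (border '')
j=3 s[j]='c': π[3]=1 (border 'c')
j=4 s[j]='b': k: 1→0; π[4]=0 (border '')
j=5 s[j]='b': π[5]=0 (border '')
j=6 s[j]='c': π[6]=1 (border 'c')
j=7 s[j]='c': k: 1→0; π[7]=1 (border 'c')
j=8 s[j]='c': k: 1→0; π[8]=1 (border 'c')
j=9 s[j]='a': π[9]=2 (border 'ca')
j=10 s[j]='b': π[10]=3 (border 'cab')
j=11 s[j]='a': k: 3→0; π[11]=0 (border '')
j=12 s[j]='a': π[12]=0 (border '')
j=13 s[j]='c': π[13]=1 (border 'c')

[0, 0, 0, 1, 0, 0, 1, 1, 1, 2, 3, 0, 0, 1]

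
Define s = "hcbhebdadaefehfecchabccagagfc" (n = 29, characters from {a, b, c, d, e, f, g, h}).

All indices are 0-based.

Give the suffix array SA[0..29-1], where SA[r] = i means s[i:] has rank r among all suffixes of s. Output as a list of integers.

[19, 7, 9, 23, 25, 20, 5, 2, 28, 22, 1, 21, 16, 17, 6, 8, 4, 15, 10, 12, 27, 14, 11, 24, 26, 18, 0, 3, 13]

sorted suffixes:
  #0 SA[0]=19  'abccagagfc'
  #1 SA[1]=7  'adaefehfecchabccagagfc'
  #2 SA[2]=9  'aefehfecchabccagagfc'
  #3 SA[3]=23  'agagfc'
  #4 SA[4]=25  'agfc'
  #5 SA[5]=20  'bccagagfc'
  #6 SA[6]=5  'bdadaefehfecchabccagagfc'
  #7 SA[7]=2  'bhebdadaefehfecchabccagagfc'
  #8 SA[8]=28  'c'
  #9 SA[9]=22  'cagagfc'
  #10 SA[10]=1  'cbhebdadaefehfecchabccagagfc'
  #11 SA[11]=21  'ccagagfc'
  #12 SA[12]=16  'cchabccagagfc'
  #13 SA[13]=17  'chabccagagfc'
  #14 SA[14]=6  'dadaefehfecchabccagagfc'
  #15 SA[15]=8  'daefehfecchabccagagfc'
  #16 SA[16]=4  'ebdadaefehfecchabccagagfc'
  #17 SA[17]=15  'ecchabccagagfc'
  #18 SA[18]=10  'efehfecchabccagagfc'
  #19 SA[19]=12  'ehfecchabccagagfc'
  #20 SA[20]=27  'fc'
  #21 SA[21]=14  'fecchabccagagfc'
  #22 SA[22]=11  'fehfecchabccagagfc'
  #23 SA[23]=24  'gagfc'
  #24 SA[24]=26  'gfc'
  #25 SA[25]=18  'habccagagfc'
  #26 SA[26]=0  'hcbhebdadaefehfecchabccagagfc'
  #27 SA[27]=3  'hebdadaefehfecchabccagagfc'
  #28 SA[28]=13  'hfecchabccagagfc'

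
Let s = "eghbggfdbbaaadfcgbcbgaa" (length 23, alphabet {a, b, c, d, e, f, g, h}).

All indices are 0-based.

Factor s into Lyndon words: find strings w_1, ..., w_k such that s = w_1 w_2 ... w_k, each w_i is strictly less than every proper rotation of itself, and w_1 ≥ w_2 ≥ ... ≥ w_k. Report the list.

["egh", "bggfd", "b", "b", "aaadfcgbcbg", "a", "a"]

emit factor 1: 'egh' (i=0, period=3)
emit factor 2: 'bggfd' (i=3, period=5)
emit factor 3: 'b' (i=8, period=1)
emit factor 4: 'b' (i=9, period=1)
emit factor 5: 'aaadfcgbcbg' (i=10, period=11)
emit factor 6: 'a' (i=21, period=1)
emit factor 7: 'a' (i=22, period=1)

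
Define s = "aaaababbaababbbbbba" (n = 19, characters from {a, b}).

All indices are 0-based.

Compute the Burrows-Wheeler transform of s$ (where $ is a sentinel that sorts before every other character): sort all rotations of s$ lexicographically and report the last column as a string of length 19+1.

rank  rotation              last
    0  $aaaababbaababbbbbba  a
    1  a$aaaababbaababbbbbb  b
    2  aaaababbaababbbbbba$  $
    3  aaababbaababbbbbba$a  a
    4  aababbaababbbbbba$aa  a
    5  aababbbbbba$aaaababb  b
    6  ababbaababbbbbba$aaa  a
    7  ababbbbbba$aaaababba  a
    8  abbaababbbbbba$aaaab  b
    9  abbbbbba$aaaababbaab  b
   10  ba$aaaababbaababbbbb  b
   11  baababbbbbba$aaaabab  b
   12  babbaababbbbbba$aaaa  a
   13  babbbbbba$aaaababbaa  a
   14  bba$aaaababbaababbbb  b
   15  bbaababbbbbba$aaaaba  a
   16  bbba$aaaababbaababbb  b
   17  bbbba$aaaababbaababb  b
   18  bbbbba$aaaababbaabab  b
   19  bbbbbba$aaaababbaaba  a

ab$aabaabbbbaababbba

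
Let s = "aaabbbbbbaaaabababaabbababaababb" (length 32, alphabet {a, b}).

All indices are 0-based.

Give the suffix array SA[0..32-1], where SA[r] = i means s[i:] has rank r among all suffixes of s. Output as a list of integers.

[9, 10, 0, 11, 26, 18, 1, 24, 16, 22, 14, 12, 27, 29, 19, 2, 31, 8, 25, 17, 23, 15, 21, 13, 28, 30, 7, 20, 6, 5, 4, 3]

rank→(start, suffix):
  0 → (9, 'aaaabababaabbababaababb')
  1 → (10, 'aaabababaabbababaababb')
  2 → (0, 'aaabbbbbbaaaabababaabbababaababb')
  3 → (11, 'aabababaabbababaababb')
  4 → (26, 'aababb')
  5 → (18, 'aabbababaababb')
  6 → (1, 'aabbbbbbaaaabababaabbababaababb')
  7 → (24, 'abaababb')
  8 → (16, 'abaabbababaababb')
  9 → (22, 'ababaababb')
  10 → (14, 'ababaabbababaababb')
  11 → (12, 'abababaabbababaababb')
  12 → (27, 'ababb')
  13 → (29, 'abb')
  14 → (19, 'abbababaababb')
  15 → (2, 'abbbbbbaaaabababaabbababaababb')
  16 → (31, 'b')
  17 → (8, 'baaaabababaabbababaababb')
  18 → (25, 'baababb')
  19 → (17, 'baabbababaababb')
  20 → (23, 'babaababb')
  21 → (15, 'babaabbababaababb')
  22 → (21, 'bababaababb')
  23 → (13, 'bababaabbababaababb')
  24 → (28, 'babb')
  25 → (30, 'bb')
  26 → (7, 'bbaaaabababaabbababaababb')
  27 → (20, 'bbababaababb')
  28 → (6, 'bbbaaaabababaabbababaababb')
  29 → (5, 'bbbbaaaabababaabbababaababb')
  30 → (4, 'bbbbbaaaabababaabbababaababb')
  31 → (3, 'bbbbbbaaaabababaabbababaababb')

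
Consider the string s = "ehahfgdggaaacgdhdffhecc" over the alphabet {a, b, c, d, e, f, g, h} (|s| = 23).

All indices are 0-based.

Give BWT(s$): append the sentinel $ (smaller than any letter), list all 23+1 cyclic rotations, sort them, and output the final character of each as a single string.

cgaahceahggh$dhfgfcdedfa

rank  rotation                  last
    0  $ehahfgdggaaacgdhdffhecc  c
    1  aaacgdhdffhecc$ehahfgdgg  g
    2  aacgdhdffhecc$ehahfgdgga  a
    3  acgdhdffhecc$ehahfgdggaa  a
    4  ahfgdggaaacgdhdffhecc$eh  h
    5  c$ehahfgdggaaacgdhdffhec  c
    6  cc$ehahfgdggaaacgdhdffhe  e
    7  cgdhdffhecc$ehahfgdggaaa  a
    8  dffhecc$ehahfgdggaaacgdh  h
    9  dggaaacgdhdffhecc$ehahfg  g
   10  dhdffhecc$ehahfgdggaaacg  g
   11  ecc$ehahfgdggaaacgdhdffh  h
   12  ehahfgdggaaacgdhdffhecc$  $
   13  ffhecc$ehahfgdggaaacgdhd  d
   14  fgdggaaacgdhdffhecc$ehah  h
   15  fhecc$ehahfgdggaaacgdhdf  f
   16  gaaacgdhdffhecc$ehahfgdg  g
   17  gdggaaacgdhdffhecc$ehahf  f
   18  gdhdffhecc$ehahfgdggaaac  c
   19  ggaaacgdhdffhecc$ehahfgd  d
   20  hahfgdggaaacgdhdffhecc$e  e
   21  hdffhecc$ehahfgdggaaacgd  d
   22  hecc$ehahfgdggaaacgdhdff  f
   23  hfgdggaaacgdhdffhecc$eha  a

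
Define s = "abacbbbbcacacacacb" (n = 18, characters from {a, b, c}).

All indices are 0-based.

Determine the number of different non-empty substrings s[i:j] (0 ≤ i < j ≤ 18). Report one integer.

sorted suffixes:
  #0 SA[0]=0  'abacbbbbcacacacacb'
  #1 SA[1]=9  'acacacacb'
  #2 SA[2]=11  'acacacb'
  #3 SA[3]=13  'acacb'
  #4 SA[4]=15  'acb'
  #5 SA[5]=2  'acbbbbcacacacacb'
  #6 SA[6]=17  'b'
  #7 SA[7]=1  'bacbbbbcacacacacb'
  #8 SA[8]=4  'bbbbcacacacacb'
  #9 SA[9]=5  'bbbcacacacacb'
  #10 SA[10]=6  'bbcacacacacb'
  #11 SA[11]=7  'bcacacacacb'
  #12 SA[12]=8  'cacacacacb'
  #13 SA[13]=10  'cacacacb'
  #14 SA[14]=12  'cacacb'
  #15 SA[15]=14  'cacb'
  #16 SA[16]=16  'cb'
  #17 SA[17]=3  'cbbbbcacacacacb'

SA = [0, 9, 11, 13, 15, 2, 17, 1, 4, 5, 6, 7, 8, 10, 12, 14, 16, 3]
rank  pair      lcp
   1  s[0:],s[9:]  1  'a'
   2  s[9:],s[11:]  6  'acacac'
   3  s[11:],s[13:]  4  'acac'
   4  s[13:],s[15:]  2  'ac'
   5  s[15:],s[2:]  3  'acb'
   6  s[2:],s[17:]  0  ''
   7  s[17:],s[1:]  1  'b'
   8  s[1:],s[4:]  1  'b'
   9  s[4:],s[5:]  3  'bbb'
  10  s[5:],s[6:]  2  'bb'
  11  s[6:],s[7:]  1  'b'
  12  s[7:],s[8:]  0  ''
  13  s[8:],s[10:]  7  'cacacac'
  14  s[10:],s[12:]  5  'cacac'
  15  s[12:],s[14:]  3  'cac'
  16  s[14:],s[16:]  1  'c'
  17  s[16:],s[3:]  2  'cb'

n(n+1)/2 = 18·19/2 = 171
Σ LCP = 0 + 1 + 6 + 4 + 2 + 3 + 0 + 1 + 1 + 3 + 2 + 1 + 0 + 7 + 5 + 3 + 1 + 2 = 42
distinct = 171 − 42 = 129

129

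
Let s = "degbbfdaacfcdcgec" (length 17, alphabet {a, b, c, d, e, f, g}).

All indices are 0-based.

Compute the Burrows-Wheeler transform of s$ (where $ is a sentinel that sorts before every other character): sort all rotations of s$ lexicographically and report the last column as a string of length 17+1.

rank  rotation            last
    0  $degbbfdaacfcdcgec  c
    1  aacfcdcgec$degbbfd  d
    2  acfcdcgec$degbbfda  a
    3  bbfdaacfcdcgec$deg  g
    4  bfdaacfcdcgec$degb  b
    5  c$degbbfdaacfcdcge  e
    6  cdcgec$degbbfdaacf  f
    7  cfcdcgec$degbbfdaa  a
    8  cgec$degbbfdaacfcd  d
    9  daacfcdcgec$degbbf  f
   10  dcgec$degbbfdaacfc  c
   11  degbbfdaacfcdcgec$  $
   12  ec$degbbfdaacfcdcg  g
   13  egbbfdaacfcdcgec$d  d
   14  fcdcgec$degbbfdaac  c
   15  fdaacfcdcgec$degbb  b
   16  gbbfdaacfcdcgec$de  e
   17  gec$degbbfdaacfcdc  c

cdagbefadfc$gdcbec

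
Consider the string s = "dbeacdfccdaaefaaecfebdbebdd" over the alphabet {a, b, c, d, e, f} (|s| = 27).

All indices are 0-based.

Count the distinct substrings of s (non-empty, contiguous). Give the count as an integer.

sorted suffixes:
  #0 SA[0]=14  'aaecfebdbebdd'
  #1 SA[1]=10  'aaefaaecfebdbebdd'
  #2 SA[2]=3  'acdfccdaaefaaecfebdbebdd'
  #3 SA[3]=15  'aecfebdbebdd'
  #4 SA[4]=11  'aefaaecfebdbebdd'
  #5 SA[5]=20  'bdbebdd'
  #6 SA[6]=24  'bdd'
  #7 SA[7]=1  'beacdfccdaaefaaecfebdbebdd'
  #8 SA[8]=22  'bebdd'
  #9 SA[9]=7  'ccdaaefaaecfebdbebdd'
  #10 SA[10]=8  'cdaaefaaecfebdbebdd'
  #11 SA[11]=4  'cdfccdaaefaaecfebdbebdd'
  #12 SA[12]=17  'cfebdbebdd'
  #13 SA[13]=26  'd'
  #14 SA[14]=9  'daaefaaecfebdbebdd'
  #15 SA[15]=0  'dbeacdfccdaaefaaecfebdbebdd'
  #16 SA[16]=21  'dbebdd'
  #17 SA[17]=25  'dd'
  #18 SA[18]=5  'dfccdaaefaaecfebdbebdd'
  #19 SA[19]=2  'eacdfccdaaefaaecfebdbebdd'
  #20 SA[20]=19  'ebdbebdd'
  #21 SA[21]=23  'ebdd'
  #22 SA[22]=16  'ecfebdbebdd'
  #23 SA[23]=12  'efaaecfebdbebdd'
  #24 SA[24]=13  'faaecfebdbebdd'
  #25 SA[25]=6  'fccdaaefaaecfebdbebdd'
  #26 SA[26]=18  'febdbebdd'

SA = [14, 10, 3, 15, 11, 20, 24, 1, 22, 7, 8, 4, 17, 26, 9, 0, 21, 25, 5, 2, 19, 23, 16, 12, 13, 6, 18]
[i] adj suffixes → lcp
  [1] 14/10 → 3 ('aae')
  [2] 10/3 → 1 ('a')
  [3] 3/15 → 1 ('a')
  [4] 15/11 → 2 ('ae')
  [5] 11/20 → 0 ('')
  [6] 20/24 → 2 ('bd')
  [7] 24/1 → 1 ('b')
  [8] 1/22 → 2 ('be')
  [9] 22/7 → 0 ('')
  [10] 7/8 → 1 ('c')
  [11] 8/4 → 2 ('cd')
  [12] 4/17 → 1 ('c')
  [13] 17/26 → 0 ('')
  [14] 26/9 → 1 ('d')
  [15] 9/0 → 1 ('d')
  [16] 0/21 → 3 ('dbe')
  [17] 21/25 → 1 ('d')
  [18] 25/5 → 1 ('d')
  [19] 5/2 → 0 ('')
  [20] 2/19 → 1 ('e')
  [21] 19/23 → 3 ('ebd')
  [22] 23/16 → 1 ('e')
  [23] 16/12 → 1 ('e')
  [24] 12/13 → 0 ('')
  [25] 13/6 → 1 ('f')
  [26] 6/18 → 1 ('f')

n(n+1)/2 = 27·28/2 = 378
Σ LCP = 0 + 3 + 1 + 1 + 2 + 0 + 2 + 1 + 2 + 0 + 1 + 2 + 1 + 0 + 1 + 1 + 3 + 1 + 1 + 0 + 1 + 3 + 1 + 1 + 0 + 1 + 1 = 31
distinct = 378 − 31 = 347

347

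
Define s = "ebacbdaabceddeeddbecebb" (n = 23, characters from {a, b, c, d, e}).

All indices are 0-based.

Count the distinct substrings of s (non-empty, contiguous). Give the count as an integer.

rank→(start, suffix):
  0 → (6, 'aabceddeeddbecebb')
  1 → (7, 'abceddeeddbecebb')
  2 → (2, 'acbdaabceddeeddbecebb')
  3 → (22, 'b')
  4 → (1, 'bacbdaabceddeeddbecebb')
  5 → (21, 'bb')
  6 → (8, 'bceddeeddbecebb')
  7 → (4, 'bdaabceddeeddbecebb')
  8 → (17, 'becebb')
  9 → (3, 'cbdaabceddeeddbecebb')
  10 → (19, 'cebb')
  11 → (9, 'ceddeeddbecebb')
  12 → (5, 'daabceddeeddbecebb')
  13 → (16, 'dbecebb')
  14 → (15, 'ddbecebb')
  15 → (11, 'ddeeddbecebb')
  16 → (12, 'deeddbecebb')
  17 → (0, 'ebacbdaabceddeeddbecebb')
  18 → (20, 'ebb')
  19 → (18, 'ecebb')
  20 → (14, 'eddbecebb')
  21 → (10, 'eddeeddbecebb')
  22 → (13, 'eeddbecebb')

SA = [6, 7, 2, 22, 1, 21, 8, 4, 17, 3, 19, 9, 5, 16, 15, 11, 12, 0, 20, 18, 14, 10, 13]
rank  pair      lcp
   1  s[6:],s[7:]  1  'a'
   2  s[7:],s[2:]  1  'a'
   3  s[2:],s[22:]  0  ''
   4  s[22:],s[1:]  1  'b'
   5  s[1:],s[21:]  1  'b'
   6  s[21:],s[8:]  1  'b'
   7  s[8:],s[4:]  1  'b'
   8  s[4:],s[17:]  1  'b'
   9  s[17:],s[3:]  0  ''
  10  s[3:],s[19:]  1  'c'
  11  s[19:],s[9:]  2  'ce'
  12  s[9:],s[5:]  0  ''
  13  s[5:],s[16:]  1  'd'
  14  s[16:],s[15:]  1  'd'
  15  s[15:],s[11:]  2  'dd'
  16  s[11:],s[12:]  1  'd'
  17  s[12:],s[0:]  0  ''
  18  s[0:],s[20:]  2  'eb'
  19  s[20:],s[18:]  1  'e'
  20  s[18:],s[14:]  1  'e'
  21  s[14:],s[10:]  3  'edd'
  22  s[10:],s[13:]  1  'e'

n(n+1)/2 = 23·24/2 = 276
Σ LCP = 0 + 1 + 1 + 0 + 1 + 1 + 1 + 1 + 1 + 0 + 1 + 2 + 0 + 1 + 1 + 2 + 1 + 0 + 2 + 1 + 1 + 3 + 1 = 23
distinct = 276 − 23 = 253

253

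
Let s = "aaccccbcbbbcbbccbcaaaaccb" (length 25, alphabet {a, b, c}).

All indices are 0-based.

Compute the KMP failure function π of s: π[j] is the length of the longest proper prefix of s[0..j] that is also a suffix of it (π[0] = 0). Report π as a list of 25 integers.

[0, 1, 0, 0, 0, 0, 0, 0, 0, 0, 0, 0, 0, 0, 0, 0, 0, 0, 1, 2, 2, 2, 3, 4, 0]

π[0] = 0
j=1 s[j]='a': π[1]=1 (border 'a')
j=2 s[j]='c': k: 1→0; π[2]=0 (border '')
j=3 s[j]='c': π[3]=0 (border '')
j=4 s[j]='c': π[4]=0 (border '')
j=5 s[j]='c': π[5]=0 (border '')
j=6 s[j]='b': π[6]=0 (border '')
j=7 s[j]='c': π[7]=0 (border '')
j=8 s[j]='b': π[8]=0 (border '')
j=9 s[j]='b': π[9]=0 (border '')
j=10 s[j]='b': π[10]=0 (border '')
j=11 s[j]='c': π[11]=0 (border '')
j=12 s[j]='b': π[12]=0 (border '')
j=13 s[j]='b': π[13]=0 (border '')
j=14 s[j]='c': π[14]=0 (border '')
j=15 s[j]='c': π[15]=0 (border '')
j=16 s[j]='b': π[16]=0 (border '')
j=17 s[j]='c': π[17]=0 (border '')
j=18 s[j]='a': π[18]=1 (border 'a')
j=19 s[j]='a': π[19]=2 (border 'aa')
j=20 s[j]='a': k: 2→1; π[20]=2 (border 'aa')
j=21 s[j]='a': k: 2→1; π[21]=2 (border 'aa')
j=22 s[j]='c': π[22]=3 (border 'aac')
j=23 s[j]='c': π[23]=4 (border 'aacc')
j=24 s[j]='b': k: 4→0; π[24]=0 (border '')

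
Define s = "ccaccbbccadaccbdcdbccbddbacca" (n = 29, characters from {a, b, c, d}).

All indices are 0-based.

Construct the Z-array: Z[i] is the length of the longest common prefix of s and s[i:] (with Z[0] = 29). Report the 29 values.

Z[0]=29
i=1: i≥r, start 0; Z[1]=1 grow→box=[1,2)
i=2: i≥r, start 0; Z[2]=0
i=3: i≥r, start 0; Z[3]=2 grow→box=[3,5)
i=4: min(r-i=1, Z[1]=1)=1; Z[4]=1
i=5: i≥r, start 0; Z[5]=0
i=6: i≥r, start 0; Z[6]=0
i=7: i≥r, start 0; Z[7]=3 grow→box=[7,10)
i=8: min(r-i=2, Z[1]=1)=1; Z[8]=1
i=9: min(r-i=1, Z[2]=0)=0; Z[9]=0
i=10: i≥r, start 0; Z[10]=0
i=11: i≥r, start 0; Z[11]=0
i=12: i≥r, start 0; Z[12]=2 grow→box=[12,14)
i=13: min(r-i=1, Z[1]=1)=1; Z[13]=1
i=14: i≥r, start 0; Z[14]=0
i=15: i≥r, start 0; Z[15]=0
i=16: i≥r, start 0; Z[16]=1 grow→box=[16,17)
i=17: i≥r, start 0; Z[17]=0
i=18: i≥r, start 0; Z[18]=0
i=19: i≥r, start 0; Z[19]=2 grow→box=[19,21)
i=20: min(r-i=1, Z[1]=1)=1; Z[20]=1
i=21: i≥r, start 0; Z[21]=0
i=22: i≥r, start 0; Z[22]=0
i=23: i≥r, start 0; Z[23]=0
i=24: i≥r, start 0; Z[24]=0
i=25: i≥r, start 0; Z[25]=0
i=26: i≥r, start 0; Z[26]=3 grow→box=[26,29)
i=27: min(r-i=2, Z[1]=1)=1; Z[27]=1
i=28: min(r-i=1, Z[2]=0)=0; Z[28]=0

[29, 1, 0, 2, 1, 0, 0, 3, 1, 0, 0, 0, 2, 1, 0, 0, 1, 0, 0, 2, 1, 0, 0, 0, 0, 0, 3, 1, 0]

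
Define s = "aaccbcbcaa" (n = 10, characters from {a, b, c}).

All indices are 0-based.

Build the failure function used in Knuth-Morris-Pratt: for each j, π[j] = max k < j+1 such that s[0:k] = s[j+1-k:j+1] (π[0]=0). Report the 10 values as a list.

π[0] = 0
j=1 s[j]='a': π[1]=1 (border 'a')
j=2 s[j]='c': k: 1→0; π[2]=0 (border '')
j=3 s[j]='c': π[3]=0 (border '')
j=4 s[j]='b': π[4]=0 (border '')
j=5 s[j]='c': π[5]=0 (border '')
j=6 s[j]='b': π[6]=0 (border '')
j=7 s[j]='c': π[7]=0 (border '')
j=8 s[j]='a': π[8]=1 (border 'a')
j=9 s[j]='a': π[9]=2 (border 'aa')

[0, 1, 0, 0, 0, 0, 0, 0, 1, 2]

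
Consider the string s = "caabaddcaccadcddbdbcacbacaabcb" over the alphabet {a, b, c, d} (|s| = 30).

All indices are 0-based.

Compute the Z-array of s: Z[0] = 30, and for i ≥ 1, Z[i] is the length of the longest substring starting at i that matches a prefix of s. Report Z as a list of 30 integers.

Z[0]=30
i=1: i≥r, start 0; Z[1]=0
i=2: i≥r, start 0; Z[2]=0
i=3: i≥r, start 0; Z[3]=0
i=4: i≥r, start 0; Z[4]=0
i=5: i≥r, start 0; Z[5]=0
i=6: i≥r, start 0; Z[6]=0
i=7: i≥r, start 0; Z[7]=2 grow→box=[7,9)
i=8: min(r-i=1, Z[1]=0)=0; Z[8]=0
i=9: i≥r, start 0; Z[9]=1 grow→box=[9,10)
i=10: i≥r, start 0; Z[10]=2 grow→box=[10,12)
i=11: min(r-i=1, Z[1]=0)=0; Z[11]=0
i=12: i≥r, start 0; Z[12]=0
i=13: i≥r, start 0; Z[13]=1 grow→box=[13,14)
i=14: i≥r, start 0; Z[14]=0
i=15: i≥r, start 0; Z[15]=0
i=16: i≥r, start 0; Z[16]=0
i=17: i≥r, start 0; Z[17]=0
i=18: i≥r, start 0; Z[18]=0
i=19: i≥r, start 0; Z[19]=2 grow→box=[19,21)
i=20: min(r-i=1, Z[1]=0)=0; Z[20]=0
i=21: i≥r, start 0; Z[21]=1 grow→box=[21,22)
i=22: i≥r, start 0; Z[22]=0
i=23: i≥r, start 0; Z[23]=0
i=24: i≥r, start 0; Z[24]=4 grow→box=[24,28)
i=25: min(r-i=3, Z[1]=0)=0; Z[25]=0
i=26: min(r-i=2, Z[2]=0)=0; Z[26]=0
i=27: min(r-i=1, Z[3]=0)=0; Z[27]=0
i=28: i≥r, start 0; Z[28]=1 grow→box=[28,29)
i=29: i≥r, start 0; Z[29]=0

[30, 0, 0, 0, 0, 0, 0, 2, 0, 1, 2, 0, 0, 1, 0, 0, 0, 0, 0, 2, 0, 1, 0, 0, 4, 0, 0, 0, 1, 0]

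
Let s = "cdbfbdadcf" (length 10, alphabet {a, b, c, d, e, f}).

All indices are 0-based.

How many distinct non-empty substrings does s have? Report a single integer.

50

rank | idx | suffix
   0 |   6 | adcf
   1 |   4 | bdadcf
   2 |   2 | bfbdadcf
   3 |   0 | cdbfbdadcf
   4 |   8 | cf
   5 |   5 | dadcf
   6 |   1 | dbfbdadcf
   7 |   7 | dcf
   8 |   9 | f
   9 |   3 | fbdadcf

SA = [6, 4, 2, 0, 8, 5, 1, 7, 9, 3]
rank  pair      lcp
   1  s[6:],s[4:]  0  ''
   2  s[4:],s[2:]  1  'b'
   3  s[2:],s[0:]  0  ''
   4  s[0:],s[8:]  1  'c'
   5  s[8:],s[5:]  0  ''
   6  s[5:],s[1:]  1  'd'
   7  s[1:],s[7:]  1  'd'
   8  s[7:],s[9:]  0  ''
   9  s[9:],s[3:]  1  'f'

n(n+1)/2 = 10·11/2 = 55
Σ LCP = 0 + 0 + 1 + 0 + 1 + 0 + 1 + 1 + 0 + 1 = 5
distinct = 55 − 5 = 50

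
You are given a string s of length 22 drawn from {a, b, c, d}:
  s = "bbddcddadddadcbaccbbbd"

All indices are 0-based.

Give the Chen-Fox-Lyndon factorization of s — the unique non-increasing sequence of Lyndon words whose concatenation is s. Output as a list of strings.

["bbddcdd", "addd", "adcb", "accbbbd"]

emit factor 1: 'bbddcdd' (i=0, period=7)
emit factor 2: 'addd' (i=7, period=4)
emit factor 3: 'adcb' (i=11, period=4)
emit factor 4: 'accbbbd' (i=15, period=7)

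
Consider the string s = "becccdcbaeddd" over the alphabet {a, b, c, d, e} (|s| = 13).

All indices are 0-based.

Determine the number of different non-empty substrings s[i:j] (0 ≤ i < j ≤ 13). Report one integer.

81

rank | idx | suffix
   0 |   8 | aeddd
   1 |   7 | baeddd
   2 |   0 | becccdcbaeddd
   3 |   6 | cbaeddd
   4 |   2 | cccdcbaeddd
   5 |   3 | ccdcbaeddd
   6 |   4 | cdcbaeddd
   7 |  12 | d
   8 |   5 | dcbaeddd
   9 |  11 | dd
  10 |  10 | ddd
  11 |   1 | ecccdcbaeddd
  12 |   9 | eddd

SA = [8, 7, 0, 6, 2, 3, 4, 12, 5, 11, 10, 1, 9]
[i] adj suffixes → lcp
  [1] 8/7 → 0 ('')
  [2] 7/0 → 1 ('b')
  [3] 0/6 → 0 ('')
  [4] 6/2 → 1 ('c')
  [5] 2/3 → 2 ('cc')
  [6] 3/4 → 1 ('c')
  [7] 4/12 → 0 ('')
  [8] 12/5 → 1 ('d')
  [9] 5/11 → 1 ('d')
  [10] 11/10 → 2 ('dd')
  [11] 10/1 → 0 ('')
  [12] 1/9 → 1 ('e')

n(n+1)/2 = 13·14/2 = 91
Σ LCP = 0 + 0 + 1 + 0 + 1 + 2 + 1 + 0 + 1 + 1 + 2 + 0 + 1 = 10
distinct = 91 − 10 = 81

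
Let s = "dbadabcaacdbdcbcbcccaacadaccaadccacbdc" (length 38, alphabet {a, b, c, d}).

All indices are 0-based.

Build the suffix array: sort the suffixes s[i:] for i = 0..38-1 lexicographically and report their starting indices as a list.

[20, 7, 28, 4, 21, 33, 25, 8, 2, 23, 29, 1, 5, 14, 16, 35, 11, 37, 19, 6, 27, 32, 22, 13, 15, 34, 18, 26, 31, 17, 9, 3, 24, 0, 10, 36, 12, 30]

rank→(start, suffix):
  0 → (20, 'aacadaccaadccacbdc')
  1 → (7, 'aacdbdcbcbcccaacadaccaadccacbdc')
  2 → (28, 'aadccacbdc')
  3 → (4, 'abcaacdbdcbcbcccaacadaccaadccacbdc')
  4 → (21, 'acadaccaadccacbdc')
  5 → (33, 'acbdc')
  6 → (25, 'accaadccacbdc')
  7 → (8, 'acdbdcbcbcccaacadaccaadccacbdc')
  8 → (2, 'adabcaacdbdcbcbcccaacadaccaadccacbdc')
  9 → (23, 'adaccaadccacbdc')
  10 → (29, 'adccacbdc')
  11 → (1, 'badabcaacdbdcbcbcccaacadaccaadccacbdc')
  12 → (5, 'bcaacdbdcbcbcccaacadaccaadccacbdc')
  13 → (14, 'bcbcccaacadaccaadccacbdc')
  14 → (16, 'bcccaacadaccaadccacbdc')
  15 → (35, 'bdc')
  16 → (11, 'bdcbcbcccaacadaccaadccacbdc')
  17 → (37, 'c')
  18 → (19, 'caacadaccaadccacbdc')
  19 → (6, 'caacdbdcbcbcccaacadaccaadccacbdc')
  20 → (27, 'caadccacbdc')
  21 → (32, 'cacbdc')
  22 → (22, 'cadaccaadccacbdc')
  23 → (13, 'cbcbcccaacadaccaadccacbdc')
  24 → (15, 'cbcccaacadaccaadccacbdc')
  25 → (34, 'cbdc')
  26 → (18, 'ccaacadaccaadccacbdc')
  27 → (26, 'ccaadccacbdc')
  28 → (31, 'ccacbdc')
  29 → (17, 'cccaacadaccaadccacbdc')
  30 → (9, 'cdbdcbcbcccaacadaccaadccacbdc')
  31 → (3, 'dabcaacdbdcbcbcccaacadaccaadccacbdc')
  32 → (24, 'daccaadccacbdc')
  33 → (0, 'dbadabcaacdbdcbcbcccaacadaccaadccacbdc')
  34 → (10, 'dbdcbcbcccaacadaccaadccacbdc')
  35 → (36, 'dc')
  36 → (12, 'dcbcbcccaacadaccaadccacbdc')
  37 → (30, 'dccacbdc')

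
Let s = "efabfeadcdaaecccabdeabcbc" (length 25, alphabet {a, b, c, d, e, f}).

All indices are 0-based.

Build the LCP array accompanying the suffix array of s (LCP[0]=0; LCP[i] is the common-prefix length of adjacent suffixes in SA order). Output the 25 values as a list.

sorted suffixes:
  #0 SA[0]=10  'aaecccabdeabcbc'
  #1 SA[1]=20  'abcbc'
  #2 SA[2]=16  'abdeabcbc'
  #3 SA[3]=2  'abfeadcdaaecccabdeabcbc'
  #4 SA[4]=6  'adcdaaecccabdeabcbc'
  #5 SA[5]=11  'aecccabdeabcbc'
  #6 SA[6]=23  'bc'
  #7 SA[7]=21  'bcbc'
  #8 SA[8]=17  'bdeabcbc'
  #9 SA[9]=3  'bfeadcdaaecccabdeabcbc'
  #10 SA[10]=24  'c'
  #11 SA[11]=15  'cabdeabcbc'
  #12 SA[12]=22  'cbc'
  #13 SA[13]=14  'ccabdeabcbc'
  #14 SA[14]=13  'cccabdeabcbc'
  #15 SA[15]=8  'cdaaecccabdeabcbc'
  #16 SA[16]=9  'daaecccabdeabcbc'
  #17 SA[17]=7  'dcdaaecccabdeabcbc'
  #18 SA[18]=18  'deabcbc'
  #19 SA[19]=19  'eabcbc'
  #20 SA[20]=5  'eadcdaaecccabdeabcbc'
  #21 SA[21]=12  'ecccabdeabcbc'
  #22 SA[22]=0  'efabfeadcdaaecccabdeabcbc'
  #23 SA[23]=1  'fabfeadcdaaecccabdeabcbc'
  #24 SA[24]=4  'feadcdaaecccabdeabcbc'

SA = [10, 20, 16, 2, 6, 11, 23, 21, 17, 3, 24, 15, 22, 14, 13, 8, 9, 7, 18, 19, 5, 12, 0, 1, 4]
[i] adj suffixes → lcp
  [1] 10/20 → 1 ('a')
  [2] 20/16 → 2 ('ab')
  [3] 16/2 → 2 ('ab')
  [4] 2/6 → 1 ('a')
  [5] 6/11 → 1 ('a')
  [6] 11/23 → 0 ('')
  [7] 23/21 → 2 ('bc')
  [8] 21/17 → 1 ('b')
  [9] 17/3 → 1 ('b')
  [10] 3/24 → 0 ('')
  [11] 24/15 → 1 ('c')
  [12] 15/22 → 1 ('c')
  [13] 22/14 → 1 ('c')
  [14] 14/13 → 2 ('cc')
  [15] 13/8 → 1 ('c')
  [16] 8/9 → 0 ('')
  [17] 9/7 → 1 ('d')
  [18] 7/18 → 1 ('d')
  [19] 18/19 → 0 ('')
  [20] 19/5 → 2 ('ea')
  [21] 5/12 → 1 ('e')
  [22] 12/0 → 1 ('e')
  [23] 0/1 → 0 ('')
  [24] 1/4 → 1 ('f')

[0, 1, 2, 2, 1, 1, 0, 2, 1, 1, 0, 1, 1, 1, 2, 1, 0, 1, 1, 0, 2, 1, 1, 0, 1]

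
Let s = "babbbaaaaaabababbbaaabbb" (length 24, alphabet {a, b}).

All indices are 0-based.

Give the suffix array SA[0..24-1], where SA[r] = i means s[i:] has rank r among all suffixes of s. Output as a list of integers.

sorted suffixes:
  #0 SA[0]=5  'aaaaaabababbbaaabbb'
  #1 SA[1]=6  'aaaaabababbbaaabbb'
  #2 SA[2]=7  'aaaabababbbaaabbb'
  #3 SA[3]=8  'aaabababbbaaabbb'
  #4 SA[4]=18  'aaabbb'
  #5 SA[5]=9  'aabababbbaaabbb'
  #6 SA[6]=19  'aabbb'
  #7 SA[7]=10  'abababbbaaabbb'
  #8 SA[8]=12  'ababbbaaabbb'
  #9 SA[9]=20  'abbb'
  #10 SA[10]=1  'abbbaaaaaabababbbaaabbb'
  #11 SA[11]=14  'abbbaaabbb'
  #12 SA[12]=23  'b'
  #13 SA[13]=4  'baaaaaabababbbaaabbb'
  #14 SA[14]=17  'baaabbb'
  #15 SA[15]=11  'bababbbaaabbb'
  #16 SA[16]=0  'babbbaaaaaabababbbaaabbb'
  #17 SA[17]=13  'babbbaaabbb'
  #18 SA[18]=22  'bb'
  #19 SA[19]=3  'bbaaaaaabababbbaaabbb'
  #20 SA[20]=16  'bbaaabbb'
  #21 SA[21]=21  'bbb'
  #22 SA[22]=2  'bbbaaaaaabababbbaaabbb'
  #23 SA[23]=15  'bbbaaabbb'

[5, 6, 7, 8, 18, 9, 19, 10, 12, 20, 1, 14, 23, 4, 17, 11, 0, 13, 22, 3, 16, 21, 2, 15]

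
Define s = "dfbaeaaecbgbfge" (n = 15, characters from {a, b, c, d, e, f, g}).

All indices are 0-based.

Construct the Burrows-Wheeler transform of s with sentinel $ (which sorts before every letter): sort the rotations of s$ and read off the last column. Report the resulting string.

eebafgce$gaadbbf

rank  rotation          last
    0  $dfbaeaaecbgbfge  e
    1  aaecbgbfge$dfbae  e
    2  aeaaecbgbfge$dfb  b
    3  aecbgbfge$dfbaea  a
    4  baeaaecbgbfge$df  f
    5  bfge$dfbaeaaecbg  g
    6  bgbfge$dfbaeaaec  c
    7  cbgbfge$dfbaeaae  e
    8  dfbaeaaecbgbfge$  $
    9  e$dfbaeaaecbgbfg  g
   10  eaaecbgbfge$dfba  a
   11  ecbgbfge$dfbaeaa  a
   12  fbaeaaecbgbfge$d  d
   13  fge$dfbaeaaecbgb  b
   14  gbfge$dfbaeaaecb  b
   15  ge$dfbaeaaecbgbf  f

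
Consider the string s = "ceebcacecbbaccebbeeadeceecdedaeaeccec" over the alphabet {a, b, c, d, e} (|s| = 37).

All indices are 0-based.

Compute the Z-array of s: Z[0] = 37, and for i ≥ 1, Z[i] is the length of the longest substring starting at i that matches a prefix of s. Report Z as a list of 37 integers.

[37, 0, 0, 0, 1, 0, 2, 0, 1, 0, 0, 0, 1, 2, 0, 0, 0, 0, 0, 0, 0, 0, 3, 0, 0, 1, 0, 0, 0, 0, 0, 0, 0, 1, 2, 0, 1]

Z[0]=37
i=1: i≥r, start 0; Z[1]=0
i=2: i≥r, start 0; Z[2]=0
i=3: i≥r, start 0; Z[3]=0
i=4: i≥r, start 0; Z[4]=1 extend→box=[4,5)
i=5: i≥r, start 0; Z[5]=0
i=6: i≥r, start 0; Z[6]=2 extend→box=[6,8)
i=7: min(r-i=1, Z[1]=0)=0; Z[7]=0
i=8: i≥r, start 0; Z[8]=1 extend→box=[8,9)
i=9: i≥r, start 0; Z[9]=0
i=10: i≥r, start 0; Z[10]=0
i=11: i≥r, start 0; Z[11]=0
i=12: i≥r, start 0; Z[12]=1 extend→box=[12,13)
i=13: i≥r, start 0; Z[13]=2 extend→box=[13,15)
i=14: min(r-i=1, Z[1]=0)=0; Z[14]=0
i=15: i≥r, start 0; Z[15]=0
i=16: i≥r, start 0; Z[16]=0
i=17: i≥r, start 0; Z[17]=0
i=18: i≥r, start 0; Z[18]=0
i=19: i≥r, start 0; Z[19]=0
i=20: i≥r, start 0; Z[20]=0
i=21: i≥r, start 0; Z[21]=0
i=22: i≥r, start 0; Z[22]=3 extend→box=[22,25)
i=23: min(r-i=2, Z[1]=0)=0; Z[23]=0
i=24: min(r-i=1, Z[2]=0)=0; Z[24]=0
i=25: i≥r, start 0; Z[25]=1 extend→box=[25,26)
i=26: i≥r, start 0; Z[26]=0
i=27: i≥r, start 0; Z[27]=0
i=28: i≥r, start 0; Z[28]=0
i=29: i≥r, start 0; Z[29]=0
i=30: i≥r, start 0; Z[30]=0
i=31: i≥r, start 0; Z[31]=0
i=32: i≥r, start 0; Z[32]=0
i=33: i≥r, start 0; Z[33]=1 extend→box=[33,34)
i=34: i≥r, start 0; Z[34]=2 extend→box=[34,36)
i=35: min(r-i=1, Z[1]=0)=0; Z[35]=0
i=36: i≥r, start 0; Z[36]=1 extend→box=[36,37)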